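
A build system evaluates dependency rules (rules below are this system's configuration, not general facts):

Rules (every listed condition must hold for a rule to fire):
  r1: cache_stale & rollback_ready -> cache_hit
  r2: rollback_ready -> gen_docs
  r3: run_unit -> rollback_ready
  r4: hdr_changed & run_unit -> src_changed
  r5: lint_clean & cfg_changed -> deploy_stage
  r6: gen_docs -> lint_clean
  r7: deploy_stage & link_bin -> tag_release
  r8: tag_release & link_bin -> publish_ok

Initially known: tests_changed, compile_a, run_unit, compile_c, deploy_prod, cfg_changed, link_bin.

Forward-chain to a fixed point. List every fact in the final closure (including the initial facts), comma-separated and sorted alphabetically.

Round 1: r3 [run_unit -> rollback_ready]. Adds rollback_ready.
Round 2: r2 [rollback_ready -> gen_docs]. Adds gen_docs.
Round 3: r6 [gen_docs -> lint_clean]. Adds lint_clean.
Round 4: r5 [lint_clean & cfg_changed -> deploy_stage]. Adds deploy_stage.
Round 5: r7 [deploy_stage & link_bin -> tag_release]. Adds tag_release.
Round 6: r8 [tag_release & link_bin -> publish_ok]. Adds publish_ok.

cfg_changed, compile_a, compile_c, deploy_prod, deploy_stage, gen_docs, link_bin, lint_clean, publish_ok, rollback_ready, run_unit, tag_release, tests_changed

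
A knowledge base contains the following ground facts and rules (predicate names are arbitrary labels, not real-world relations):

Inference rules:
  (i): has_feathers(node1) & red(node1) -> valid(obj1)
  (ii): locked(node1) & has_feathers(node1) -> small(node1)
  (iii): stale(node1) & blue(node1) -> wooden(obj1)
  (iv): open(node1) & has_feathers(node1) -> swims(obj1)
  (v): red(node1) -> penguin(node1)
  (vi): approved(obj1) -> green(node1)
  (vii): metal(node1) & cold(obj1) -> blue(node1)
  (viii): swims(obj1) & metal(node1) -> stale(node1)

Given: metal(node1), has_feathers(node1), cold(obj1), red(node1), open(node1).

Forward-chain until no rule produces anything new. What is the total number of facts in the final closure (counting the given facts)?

11

Round 1: (i) [has_feathers(node1) & red(node1) -> valid(obj1)]; (iv) [open(node1) & has_feathers(node1) -> swims(obj1)]; (v) [red(node1) -> penguin(node1)]; (vii) [metal(node1) & cold(obj1) -> blue(node1)]. New: valid(obj1), swims(obj1), penguin(node1), blue(node1).
Round 2: (viii) [swims(obj1) & metal(node1) -> stale(node1)]. New: stale(node1).
Round 3: (iii) [stale(node1) & blue(node1) -> wooden(obj1)]. New: wooden(obj1).
Closure: {blue(node1), cold(obj1), has_feathers(node1), metal(node1), open(node1), penguin(node1), red(node1), stale(node1), swims(obj1), valid(obj1), wooden(obj1)} — 11 facts.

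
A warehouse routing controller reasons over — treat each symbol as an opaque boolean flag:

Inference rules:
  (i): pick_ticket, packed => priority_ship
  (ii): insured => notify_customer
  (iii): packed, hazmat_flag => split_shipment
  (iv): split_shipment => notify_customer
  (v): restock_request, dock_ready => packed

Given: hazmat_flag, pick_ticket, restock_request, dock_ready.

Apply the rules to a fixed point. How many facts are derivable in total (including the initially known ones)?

Round 1 fires (v), giving packed.
Round 2 fires (i), (iii), giving priority_ship, split_shipment.
Round 3 fires (iv), giving notify_customer.
Closure: {dock_ready, hazmat_flag, notify_customer, packed, pick_ticket, priority_ship, restock_request, split_shipment} — 8 facts.

8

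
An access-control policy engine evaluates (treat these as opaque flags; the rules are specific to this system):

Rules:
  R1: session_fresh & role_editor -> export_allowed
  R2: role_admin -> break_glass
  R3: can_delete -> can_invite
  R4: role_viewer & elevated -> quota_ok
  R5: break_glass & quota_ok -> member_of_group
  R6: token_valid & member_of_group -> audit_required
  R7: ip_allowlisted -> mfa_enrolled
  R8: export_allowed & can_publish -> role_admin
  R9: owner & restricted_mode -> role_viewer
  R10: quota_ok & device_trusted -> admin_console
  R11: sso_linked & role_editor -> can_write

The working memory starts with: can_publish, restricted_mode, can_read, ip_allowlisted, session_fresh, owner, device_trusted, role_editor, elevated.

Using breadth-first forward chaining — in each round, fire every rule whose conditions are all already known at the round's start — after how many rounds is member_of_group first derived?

[1] R1 [session_fresh & role_editor -> export_allowed]; R7 [ip_allowlisted -> mfa_enrolled]; R9 [owner & restricted_mode -> role_viewer]. ⇒ new: export_allowed, mfa_enrolled, role_viewer.
[2] R4 [role_viewer & elevated -> quota_ok]; R8 [export_allowed & can_publish -> role_admin]. ⇒ new: quota_ok, role_admin.
[3] R2 [role_admin -> break_glass]; R10 [quota_ok & device_trusted -> admin_console]. ⇒ new: break_glass, admin_console.
[4] R5 [break_glass & quota_ok -> member_of_group]. ⇒ new: member_of_group.
member_of_group first appears in round 4.

4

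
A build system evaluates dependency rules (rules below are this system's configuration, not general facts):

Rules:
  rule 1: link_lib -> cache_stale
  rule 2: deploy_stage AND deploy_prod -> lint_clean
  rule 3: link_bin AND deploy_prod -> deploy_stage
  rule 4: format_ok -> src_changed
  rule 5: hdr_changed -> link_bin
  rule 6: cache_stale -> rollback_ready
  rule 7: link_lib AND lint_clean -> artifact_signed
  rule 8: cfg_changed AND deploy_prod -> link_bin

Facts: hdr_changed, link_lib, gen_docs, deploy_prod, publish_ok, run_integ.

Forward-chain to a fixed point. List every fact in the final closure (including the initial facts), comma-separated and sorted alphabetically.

artifact_signed, cache_stale, deploy_prod, deploy_stage, gen_docs, hdr_changed, link_bin, link_lib, lint_clean, publish_ok, rollback_ready, run_integ

Round 1 — rule 1, rule 5, derive cache_stale, link_bin.
Round 2 — rule 3, rule 6, derive deploy_stage, rollback_ready.
Round 3 — rule 2, derive lint_clean.
Round 4 — rule 7, derive artifact_signed.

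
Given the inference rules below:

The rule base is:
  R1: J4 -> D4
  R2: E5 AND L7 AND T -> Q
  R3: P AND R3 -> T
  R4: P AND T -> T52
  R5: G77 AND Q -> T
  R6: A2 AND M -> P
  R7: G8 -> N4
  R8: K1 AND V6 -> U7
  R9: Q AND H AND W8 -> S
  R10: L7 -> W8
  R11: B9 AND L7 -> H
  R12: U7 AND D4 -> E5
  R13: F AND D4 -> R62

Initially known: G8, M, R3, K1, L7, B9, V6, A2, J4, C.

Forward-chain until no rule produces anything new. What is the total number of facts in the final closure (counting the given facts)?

21

[1] R1 [J4 -> D4]; R6 [A2 AND M -> P]; R7 [G8 -> N4]; R8 [K1 AND V6 -> U7]; R10 [L7 -> W8]; R11 [B9 AND L7 -> H]. ⇒ new: D4, P, N4, U7, W8, H.
[2] R3 [P AND R3 -> T]; R12 [U7 AND D4 -> E5]. ⇒ new: T, E5.
[3] R2 [E5 AND L7 AND T -> Q]; R4 [P AND T -> T52]. ⇒ new: Q, T52.
[4] R9 [Q AND H AND W8 -> S]. ⇒ new: S.
Closure: {A2, B9, C, D4, E5, G8, H, J4, K1, L7, M, N4, P, Q, R3, S, T, T52, U7, V6, W8} — 21 facts.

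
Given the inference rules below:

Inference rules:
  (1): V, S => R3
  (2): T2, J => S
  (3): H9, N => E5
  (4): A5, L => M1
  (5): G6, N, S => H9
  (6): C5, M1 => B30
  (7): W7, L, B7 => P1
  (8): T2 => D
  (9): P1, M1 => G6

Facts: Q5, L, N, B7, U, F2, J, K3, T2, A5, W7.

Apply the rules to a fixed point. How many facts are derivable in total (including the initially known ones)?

Round 1 fires (2), (4), (7), (8), giving S, M1, P1, D.
Round 2 fires (9), giving G6.
Round 3 fires (5), giving H9.
Round 4 fires (3), giving E5.
Closure: {A5, B7, D, E5, F2, G6, H9, J, K3, L, M1, N, P1, Q5, S, T2, U, W7} — 18 facts.

18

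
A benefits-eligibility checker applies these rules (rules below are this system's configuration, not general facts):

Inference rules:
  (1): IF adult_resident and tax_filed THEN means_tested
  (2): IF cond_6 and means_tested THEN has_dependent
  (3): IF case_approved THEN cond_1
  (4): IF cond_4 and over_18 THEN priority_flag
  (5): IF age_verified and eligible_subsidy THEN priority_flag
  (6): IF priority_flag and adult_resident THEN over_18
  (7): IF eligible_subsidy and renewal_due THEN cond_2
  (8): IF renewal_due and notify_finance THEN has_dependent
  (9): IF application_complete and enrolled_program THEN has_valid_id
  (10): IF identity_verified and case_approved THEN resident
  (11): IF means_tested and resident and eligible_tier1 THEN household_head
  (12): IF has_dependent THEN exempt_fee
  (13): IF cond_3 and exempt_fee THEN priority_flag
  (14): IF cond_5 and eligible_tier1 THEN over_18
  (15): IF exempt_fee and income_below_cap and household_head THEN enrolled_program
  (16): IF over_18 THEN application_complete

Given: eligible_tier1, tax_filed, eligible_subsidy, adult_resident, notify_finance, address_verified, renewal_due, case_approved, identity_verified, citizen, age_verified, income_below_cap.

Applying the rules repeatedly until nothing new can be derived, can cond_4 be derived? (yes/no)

no

Round 1: (1) [IF adult_resident and tax_filed THEN means_tested]; (3) [IF case_approved THEN cond_1]; (5) [IF age_verified and eligible_subsidy THEN priority_flag]; (7) [IF eligible_subsidy and renewal_due THEN cond_2]; (8) [IF renewal_due and notify_finance THEN has_dependent]; (10) [IF identity_verified and case_approved THEN resident]. New: means_tested, cond_1, priority_flag, cond_2, has_dependent, resident.
Round 2: (6) [IF priority_flag and adult_resident THEN over_18]; (11) [IF means_tested and resident and eligible_tier1 THEN household_head]; (12) [IF has_dependent THEN exempt_fee]. New: over_18, household_head, exempt_fee.
Round 3: (15) [IF exempt_fee and income_below_cap and household_head THEN enrolled_program]; (16) [IF over_18 THEN application_complete]. New: enrolled_program, application_complete.
Round 4: (9) [IF application_complete and enrolled_program THEN has_valid_id]. New: has_valid_id.
Fixed point reached. No rule has cond_4 as a consequent, and it is not given.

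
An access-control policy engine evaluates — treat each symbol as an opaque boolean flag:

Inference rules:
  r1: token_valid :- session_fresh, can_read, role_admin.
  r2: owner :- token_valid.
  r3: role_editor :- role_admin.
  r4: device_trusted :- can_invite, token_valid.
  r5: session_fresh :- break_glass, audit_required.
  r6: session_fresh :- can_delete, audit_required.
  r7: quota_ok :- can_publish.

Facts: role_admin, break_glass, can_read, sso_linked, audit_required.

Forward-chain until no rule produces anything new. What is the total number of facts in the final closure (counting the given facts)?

Round 1 — r3, r5, derive role_editor, session_fresh.
Round 2 — r1, derive token_valid.
Round 3 — r2, derive owner.
Closure: {audit_required, break_glass, can_read, owner, role_admin, role_editor, session_fresh, sso_linked, token_valid} — 9 facts.

9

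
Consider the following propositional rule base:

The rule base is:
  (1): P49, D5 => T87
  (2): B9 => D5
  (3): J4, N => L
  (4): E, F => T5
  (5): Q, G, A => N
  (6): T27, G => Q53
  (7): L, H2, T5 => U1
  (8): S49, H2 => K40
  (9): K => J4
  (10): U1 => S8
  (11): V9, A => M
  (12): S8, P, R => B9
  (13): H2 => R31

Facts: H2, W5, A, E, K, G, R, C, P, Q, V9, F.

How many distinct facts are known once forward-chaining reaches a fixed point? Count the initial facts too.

Round 1: (4) [E, F => T5]; (5) [Q, G, A => N]; (9) [K => J4]; (11) [V9, A => M]; (13) [H2 => R31]. New: T5, N, J4, M, R31.
Round 2: (3) [J4, N => L]. New: L.
Round 3: (7) [L, H2, T5 => U1]. New: U1.
Round 4: (10) [U1 => S8]. New: S8.
Round 5: (12) [S8, P, R => B9]. New: B9.
Round 6: (2) [B9 => D5]. New: D5.
Closure: {A, B9, C, D5, E, F, G, H2, J4, K, L, M, N, P, Q, R, R31, S8, T5, U1, V9, W5} — 22 facts.

22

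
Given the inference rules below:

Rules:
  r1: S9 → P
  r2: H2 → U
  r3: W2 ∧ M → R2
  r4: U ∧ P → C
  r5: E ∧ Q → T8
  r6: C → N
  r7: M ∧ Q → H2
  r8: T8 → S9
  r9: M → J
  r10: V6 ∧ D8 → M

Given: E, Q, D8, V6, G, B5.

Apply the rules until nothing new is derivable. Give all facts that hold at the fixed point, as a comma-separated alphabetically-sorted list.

Round 1 fires r5, r10, giving T8, M.
Round 2 fires r7, r8, r9, giving H2, S9, J.
Round 3 fires r1, r2, giving P, U.
Round 4 fires r4, giving C.
Round 5 fires r6, giving N.

B5, C, D8, E, G, H2, J, M, N, P, Q, S9, T8, U, V6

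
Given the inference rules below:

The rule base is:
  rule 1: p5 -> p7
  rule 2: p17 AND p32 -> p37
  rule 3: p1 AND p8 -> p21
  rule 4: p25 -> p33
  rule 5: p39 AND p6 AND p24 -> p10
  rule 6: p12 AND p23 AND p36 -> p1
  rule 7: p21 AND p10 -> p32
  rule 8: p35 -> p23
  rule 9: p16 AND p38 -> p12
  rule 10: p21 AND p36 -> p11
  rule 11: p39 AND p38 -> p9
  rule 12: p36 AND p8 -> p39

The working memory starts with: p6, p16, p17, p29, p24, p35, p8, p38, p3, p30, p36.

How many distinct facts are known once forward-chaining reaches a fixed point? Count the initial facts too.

21

Round 1: rule 8 [p35 -> p23]; rule 9 [p16 AND p38 -> p12]; rule 12 [p36 AND p8 -> p39]. Adds p23, p12, p39.
Round 2: rule 5 [p39 AND p6 AND p24 -> p10]; rule 6 [p12 AND p23 AND p36 -> p1]; rule 11 [p39 AND p38 -> p9]. Adds p10, p1, p9.
Round 3: rule 3 [p1 AND p8 -> p21]. Adds p21.
Round 4: rule 7 [p21 AND p10 -> p32]; rule 10 [p21 AND p36 -> p11]. Adds p32, p11.
Round 5: rule 2 [p17 AND p32 -> p37]. Adds p37.
Closure: {p1, p10, p11, p12, p16, p17, p21, p23, p24, p29, p3, p30, p32, p35, p36, p37, p38, p39, p6, p8, p9} — 21 facts.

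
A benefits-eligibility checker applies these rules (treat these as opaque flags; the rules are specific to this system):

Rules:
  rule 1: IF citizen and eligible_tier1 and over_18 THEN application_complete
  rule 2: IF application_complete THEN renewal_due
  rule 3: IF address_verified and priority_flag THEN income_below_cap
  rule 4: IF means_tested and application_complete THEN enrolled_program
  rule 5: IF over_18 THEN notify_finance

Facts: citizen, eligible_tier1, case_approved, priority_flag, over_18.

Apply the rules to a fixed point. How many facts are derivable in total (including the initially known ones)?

8

Round 1 — rule 1, rule 5, derive application_complete, notify_finance.
Round 2 — rule 2, derive renewal_due.
Closure: {application_complete, case_approved, citizen, eligible_tier1, notify_finance, over_18, priority_flag, renewal_due} — 8 facts.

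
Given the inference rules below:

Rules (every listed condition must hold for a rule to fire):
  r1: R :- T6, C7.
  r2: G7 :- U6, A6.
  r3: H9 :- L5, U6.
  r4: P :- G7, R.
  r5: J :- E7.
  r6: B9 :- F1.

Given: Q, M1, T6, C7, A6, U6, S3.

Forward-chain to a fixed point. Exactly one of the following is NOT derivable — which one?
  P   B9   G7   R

Round 1 — r1, r2, derive R, G7.
Round 2 — r4, derive P.
Derived: P (round 2), G7 (round 1), R (round 1). B9 never appears in any round.

B9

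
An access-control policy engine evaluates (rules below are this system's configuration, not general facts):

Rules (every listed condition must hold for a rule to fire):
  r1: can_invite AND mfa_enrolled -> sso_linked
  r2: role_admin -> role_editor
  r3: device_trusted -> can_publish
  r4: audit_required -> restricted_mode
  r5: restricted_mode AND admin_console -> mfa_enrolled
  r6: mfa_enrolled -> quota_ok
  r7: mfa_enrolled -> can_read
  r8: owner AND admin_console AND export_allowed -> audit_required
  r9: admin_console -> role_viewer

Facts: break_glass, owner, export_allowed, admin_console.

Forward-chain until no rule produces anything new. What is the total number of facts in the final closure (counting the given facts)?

10

Round 1: r8 [owner AND admin_console AND export_allowed -> audit_required]; r9 [admin_console -> role_viewer]. New: audit_required, role_viewer.
Round 2: r4 [audit_required -> restricted_mode]. New: restricted_mode.
Round 3: r5 [restricted_mode AND admin_console -> mfa_enrolled]. New: mfa_enrolled.
Round 4: r6 [mfa_enrolled -> quota_ok]; r7 [mfa_enrolled -> can_read]. New: quota_ok, can_read.
Closure: {admin_console, audit_required, break_glass, can_read, export_allowed, mfa_enrolled, owner, quota_ok, restricted_mode, role_viewer} — 10 facts.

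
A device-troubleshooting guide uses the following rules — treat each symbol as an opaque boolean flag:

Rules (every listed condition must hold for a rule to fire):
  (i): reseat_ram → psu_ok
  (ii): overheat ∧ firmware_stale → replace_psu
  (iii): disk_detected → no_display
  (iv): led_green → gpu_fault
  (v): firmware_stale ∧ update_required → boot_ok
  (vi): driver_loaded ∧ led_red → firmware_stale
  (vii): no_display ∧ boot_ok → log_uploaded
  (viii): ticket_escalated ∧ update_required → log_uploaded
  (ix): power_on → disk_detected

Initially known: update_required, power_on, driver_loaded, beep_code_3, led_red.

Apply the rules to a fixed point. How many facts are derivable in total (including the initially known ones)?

10

Round 1 — (vi), (ix), derive firmware_stale, disk_detected.
Round 2 — (iii), (v), derive no_display, boot_ok.
Round 3 — (vii), derive log_uploaded.
Closure: {beep_code_3, boot_ok, disk_detected, driver_loaded, firmware_stale, led_red, log_uploaded, no_display, power_on, update_required} — 10 facts.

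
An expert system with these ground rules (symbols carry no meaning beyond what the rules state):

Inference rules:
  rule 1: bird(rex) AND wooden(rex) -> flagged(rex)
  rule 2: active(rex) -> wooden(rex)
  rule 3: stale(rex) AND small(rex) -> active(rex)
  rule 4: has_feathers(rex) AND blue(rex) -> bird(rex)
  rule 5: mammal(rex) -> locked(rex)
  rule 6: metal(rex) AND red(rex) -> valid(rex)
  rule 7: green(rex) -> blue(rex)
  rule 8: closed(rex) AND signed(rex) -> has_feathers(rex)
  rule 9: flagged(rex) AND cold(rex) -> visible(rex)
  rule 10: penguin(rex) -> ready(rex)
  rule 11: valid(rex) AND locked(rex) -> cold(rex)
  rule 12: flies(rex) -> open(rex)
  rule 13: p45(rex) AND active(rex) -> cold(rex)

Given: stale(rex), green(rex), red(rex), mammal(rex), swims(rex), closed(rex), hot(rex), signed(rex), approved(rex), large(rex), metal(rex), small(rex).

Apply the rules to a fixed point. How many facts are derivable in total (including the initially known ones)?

22

Round 1: rule 3 [stale(rex) AND small(rex) -> active(rex)]; rule 5 [mammal(rex) -> locked(rex)]; rule 6 [metal(rex) AND red(rex) -> valid(rex)]; rule 7 [green(rex) -> blue(rex)]; rule 8 [closed(rex) AND signed(rex) -> has_feathers(rex)]. Adds active(rex), locked(rex), valid(rex), blue(rex), has_feathers(rex).
Round 2: rule 2 [active(rex) -> wooden(rex)]; rule 4 [has_feathers(rex) AND blue(rex) -> bird(rex)]; rule 11 [valid(rex) AND locked(rex) -> cold(rex)]. Adds wooden(rex), bird(rex), cold(rex).
Round 3: rule 1 [bird(rex) AND wooden(rex) -> flagged(rex)]. Adds flagged(rex).
Round 4: rule 9 [flagged(rex) AND cold(rex) -> visible(rex)]. Adds visible(rex).
Closure: {active(rex), approved(rex), bird(rex), blue(rex), closed(rex), cold(rex), flagged(rex), green(rex), has_feathers(rex), hot(rex), large(rex), locked(rex), mammal(rex), metal(rex), red(rex), signed(rex), small(rex), stale(rex), swims(rex), valid(rex), visible(rex), wooden(rex)} — 22 facts.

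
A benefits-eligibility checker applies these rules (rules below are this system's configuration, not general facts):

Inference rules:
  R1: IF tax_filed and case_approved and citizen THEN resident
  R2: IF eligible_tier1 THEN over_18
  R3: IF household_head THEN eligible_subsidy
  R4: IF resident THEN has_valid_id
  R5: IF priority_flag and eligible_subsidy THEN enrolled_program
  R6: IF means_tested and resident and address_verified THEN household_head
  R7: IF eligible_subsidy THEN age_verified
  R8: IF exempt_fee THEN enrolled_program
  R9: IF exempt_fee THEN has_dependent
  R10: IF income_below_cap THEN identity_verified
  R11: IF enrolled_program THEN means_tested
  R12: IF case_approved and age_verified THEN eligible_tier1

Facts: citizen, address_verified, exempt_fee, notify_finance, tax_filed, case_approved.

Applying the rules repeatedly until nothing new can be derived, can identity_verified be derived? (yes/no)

no

Round 1 fires R1, R8, R9, giving resident, enrolled_program, has_dependent.
Round 2 fires R4, R11, giving has_valid_id, means_tested.
Round 3 fires R6, giving household_head.
Round 4 fires R3, giving eligible_subsidy.
Round 5 fires R7, giving age_verified.
Round 6 fires R12, giving eligible_tier1.
Round 7 fires R2, giving over_18.
Fixed point reached. identity_verified is concluded only by R10; R10 needs income_below_cap (never derived).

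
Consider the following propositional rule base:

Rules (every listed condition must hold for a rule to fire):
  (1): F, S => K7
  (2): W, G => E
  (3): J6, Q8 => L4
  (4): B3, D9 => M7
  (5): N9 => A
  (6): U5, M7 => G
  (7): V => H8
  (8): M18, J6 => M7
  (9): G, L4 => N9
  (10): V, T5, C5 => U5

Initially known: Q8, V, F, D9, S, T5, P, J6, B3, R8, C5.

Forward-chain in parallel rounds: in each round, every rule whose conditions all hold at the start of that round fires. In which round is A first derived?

Round 1 — (1), (3), (4), (7), (10), derive K7, L4, M7, H8, U5.
Round 2 — (6), derive G.
Round 3 — (9), derive N9.
Round 4 — (5), derive A.
A first appears in round 4.

4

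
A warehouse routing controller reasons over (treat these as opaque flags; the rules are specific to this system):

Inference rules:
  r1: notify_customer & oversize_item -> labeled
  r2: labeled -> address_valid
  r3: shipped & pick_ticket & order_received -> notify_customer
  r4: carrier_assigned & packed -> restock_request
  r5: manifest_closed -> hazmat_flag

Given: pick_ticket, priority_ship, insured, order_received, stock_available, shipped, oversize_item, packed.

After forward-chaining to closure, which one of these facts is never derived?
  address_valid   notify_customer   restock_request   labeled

restock_request

Round 1 fires r3, giving notify_customer.
Round 2 fires r1, giving labeled.
Round 3 fires r2, giving address_valid.
Derived: notify_customer (round 1), address_valid (round 3), labeled (round 2). restock_request never appears in any round.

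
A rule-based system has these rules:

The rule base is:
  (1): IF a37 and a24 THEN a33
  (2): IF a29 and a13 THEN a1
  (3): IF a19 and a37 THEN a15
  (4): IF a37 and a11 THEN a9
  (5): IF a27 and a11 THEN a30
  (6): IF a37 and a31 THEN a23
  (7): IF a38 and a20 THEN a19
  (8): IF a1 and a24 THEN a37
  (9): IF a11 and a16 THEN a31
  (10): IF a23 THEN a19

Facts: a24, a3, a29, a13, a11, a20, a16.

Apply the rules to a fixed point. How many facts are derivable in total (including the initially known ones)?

Round 1: (2) [IF a29 and a13 THEN a1]; (9) [IF a11 and a16 THEN a31]. Adds a1, a31.
Round 2: (8) [IF a1 and a24 THEN a37]. Adds a37.
Round 3: (1) [IF a37 and a24 THEN a33]; (4) [IF a37 and a11 THEN a9]; (6) [IF a37 and a31 THEN a23]. Adds a33, a9, a23.
Round 4: (10) [IF a23 THEN a19]. Adds a19.
Round 5: (3) [IF a19 and a37 THEN a15]. Adds a15.
Closure: {a1, a11, a13, a15, a16, a19, a20, a23, a24, a29, a3, a31, a33, a37, a9} — 15 facts.

15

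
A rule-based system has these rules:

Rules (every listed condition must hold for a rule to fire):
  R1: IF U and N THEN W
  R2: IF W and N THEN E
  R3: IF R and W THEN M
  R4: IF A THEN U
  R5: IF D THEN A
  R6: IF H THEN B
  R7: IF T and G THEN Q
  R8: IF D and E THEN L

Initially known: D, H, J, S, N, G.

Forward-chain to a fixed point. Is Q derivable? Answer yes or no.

no

Round 1 fires R5, R6, giving A, B.
Round 2 fires R4, giving U.
Round 3 fires R1, giving W.
Round 4 fires R2, giving E.
Round 5 fires R8, giving L.
Fixed point reached. Q is concluded only by R7; R7 needs T (never derived).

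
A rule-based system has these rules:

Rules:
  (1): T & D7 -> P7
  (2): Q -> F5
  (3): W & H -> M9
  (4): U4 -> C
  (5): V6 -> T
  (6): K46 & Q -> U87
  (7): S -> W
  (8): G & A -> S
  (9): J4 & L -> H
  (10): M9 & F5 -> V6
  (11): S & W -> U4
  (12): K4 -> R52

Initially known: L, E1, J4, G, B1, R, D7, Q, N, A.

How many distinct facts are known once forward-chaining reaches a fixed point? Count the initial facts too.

20

Round 1: (2) [Q -> F5]; (8) [G & A -> S]; (9) [J4 & L -> H]. Adds F5, S, H.
Round 2: (7) [S -> W]. Adds W.
Round 3: (3) [W & H -> M9]; (11) [S & W -> U4]. Adds M9, U4.
Round 4: (4) [U4 -> C]; (10) [M9 & F5 -> V6]. Adds C, V6.
Round 5: (5) [V6 -> T]. Adds T.
Round 6: (1) [T & D7 -> P7]. Adds P7.
Closure: {A, B1, C, D7, E1, F5, G, H, J4, L, M9, N, P7, Q, R, S, T, U4, V6, W} — 20 facts.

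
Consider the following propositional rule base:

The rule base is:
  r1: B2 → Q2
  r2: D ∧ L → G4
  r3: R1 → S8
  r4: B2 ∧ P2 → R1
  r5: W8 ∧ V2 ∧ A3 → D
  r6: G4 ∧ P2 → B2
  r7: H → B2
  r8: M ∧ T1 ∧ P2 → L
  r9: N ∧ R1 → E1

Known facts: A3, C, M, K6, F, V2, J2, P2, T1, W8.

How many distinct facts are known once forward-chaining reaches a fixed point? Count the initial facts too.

Round 1 — r5, r8, derive D, L.
Round 2 — r2, derive G4.
Round 3 — r6, derive B2.
Round 4 — r1, r4, derive Q2, R1.
Round 5 — r3, derive S8.
Closure: {A3, B2, C, D, F, G4, J2, K6, L, M, P2, Q2, R1, S8, T1, V2, W8} — 17 facts.

17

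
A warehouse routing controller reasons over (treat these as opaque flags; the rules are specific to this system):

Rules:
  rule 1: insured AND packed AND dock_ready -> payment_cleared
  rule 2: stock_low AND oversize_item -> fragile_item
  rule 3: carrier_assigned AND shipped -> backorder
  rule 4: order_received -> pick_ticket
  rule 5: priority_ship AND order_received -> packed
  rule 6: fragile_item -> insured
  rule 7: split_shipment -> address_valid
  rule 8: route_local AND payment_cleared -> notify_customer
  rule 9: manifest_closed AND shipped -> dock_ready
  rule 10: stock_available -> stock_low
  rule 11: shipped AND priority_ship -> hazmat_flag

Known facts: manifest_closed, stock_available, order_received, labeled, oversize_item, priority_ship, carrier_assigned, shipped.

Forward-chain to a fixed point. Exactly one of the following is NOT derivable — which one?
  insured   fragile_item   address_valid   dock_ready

address_valid

Round 1 — rule 3, rule 4, rule 5, rule 9, rule 10, rule 11, derive backorder, pick_ticket, packed, dock_ready, stock_low, hazmat_flag.
Round 2 — rule 2, derive fragile_item.
Round 3 — rule 6, derive insured.
Round 4 — rule 1, derive payment_cleared.
Derived: insured (round 3), dock_ready (round 1), fragile_item (round 2). address_valid never appears in any round.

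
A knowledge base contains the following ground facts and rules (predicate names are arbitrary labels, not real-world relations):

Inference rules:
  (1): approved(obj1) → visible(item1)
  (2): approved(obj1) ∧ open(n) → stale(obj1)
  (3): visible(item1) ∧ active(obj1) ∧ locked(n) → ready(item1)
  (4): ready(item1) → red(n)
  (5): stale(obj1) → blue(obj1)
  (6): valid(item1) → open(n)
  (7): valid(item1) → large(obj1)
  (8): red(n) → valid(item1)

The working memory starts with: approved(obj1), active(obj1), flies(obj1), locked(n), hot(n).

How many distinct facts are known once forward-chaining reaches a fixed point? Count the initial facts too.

Round 1: (1) [approved(obj1) → visible(item1)]. New: visible(item1).
Round 2: (3) [visible(item1) ∧ active(obj1) ∧ locked(n) → ready(item1)]. New: ready(item1).
Round 3: (4) [ready(item1) → red(n)]. New: red(n).
Round 4: (8) [red(n) → valid(item1)]. New: valid(item1).
Round 5: (6) [valid(item1) → open(n)]; (7) [valid(item1) → large(obj1)]. New: open(n), large(obj1).
Round 6: (2) [approved(obj1) ∧ open(n) → stale(obj1)]. New: stale(obj1).
Round 7: (5) [stale(obj1) → blue(obj1)]. New: blue(obj1).
Closure: {active(obj1), approved(obj1), blue(obj1), flies(obj1), hot(n), large(obj1), locked(n), open(n), ready(item1), red(n), stale(obj1), valid(item1), visible(item1)} — 13 facts.

13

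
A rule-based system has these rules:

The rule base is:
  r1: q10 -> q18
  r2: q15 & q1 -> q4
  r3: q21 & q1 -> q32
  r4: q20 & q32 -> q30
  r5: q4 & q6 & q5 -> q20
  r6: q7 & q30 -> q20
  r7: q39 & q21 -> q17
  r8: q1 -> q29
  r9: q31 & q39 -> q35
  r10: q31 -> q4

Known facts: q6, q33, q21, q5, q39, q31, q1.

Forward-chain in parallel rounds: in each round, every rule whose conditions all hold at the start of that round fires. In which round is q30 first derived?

Round 1 fires r3, r7, r8, r9, r10, giving q32, q17, q29, q35, q4.
Round 2 fires r5, giving q20.
Round 3 fires r4, giving q30.
q30 first appears in round 3.

3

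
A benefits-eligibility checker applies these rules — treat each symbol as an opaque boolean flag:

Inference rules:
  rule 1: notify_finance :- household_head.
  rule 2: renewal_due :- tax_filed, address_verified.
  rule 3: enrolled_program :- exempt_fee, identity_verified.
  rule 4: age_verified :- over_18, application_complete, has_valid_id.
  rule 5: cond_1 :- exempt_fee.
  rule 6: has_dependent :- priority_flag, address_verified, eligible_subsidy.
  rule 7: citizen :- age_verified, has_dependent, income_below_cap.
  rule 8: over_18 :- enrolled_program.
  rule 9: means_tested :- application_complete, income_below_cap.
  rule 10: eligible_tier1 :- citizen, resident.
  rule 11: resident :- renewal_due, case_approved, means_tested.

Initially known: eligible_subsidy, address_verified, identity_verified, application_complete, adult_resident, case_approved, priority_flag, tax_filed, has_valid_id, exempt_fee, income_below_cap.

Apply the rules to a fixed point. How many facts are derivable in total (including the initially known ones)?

21

Round 1: rule 2 [renewal_due :- tax_filed, address_verified.]; rule 3 [enrolled_program :- exempt_fee, identity_verified.]; rule 5 [cond_1 :- exempt_fee.]; rule 6 [has_dependent :- priority_flag, address_verified, eligible_subsidy.]; rule 9 [means_tested :- application_complete, income_below_cap.]. Adds renewal_due, enrolled_program, cond_1, has_dependent, means_tested.
Round 2: rule 8 [over_18 :- enrolled_program.]; rule 11 [resident :- renewal_due, case_approved, means_tested.]. Adds over_18, resident.
Round 3: rule 4 [age_verified :- over_18, application_complete, has_valid_id.]. Adds age_verified.
Round 4: rule 7 [citizen :- age_verified, has_dependent, income_below_cap.]. Adds citizen.
Round 5: rule 10 [eligible_tier1 :- citizen, resident.]. Adds eligible_tier1.
Closure: {address_verified, adult_resident, age_verified, application_complete, case_approved, citizen, cond_1, eligible_subsidy, eligible_tier1, enrolled_program, exempt_fee, has_dependent, has_valid_id, identity_verified, income_below_cap, means_tested, over_18, priority_flag, renewal_due, resident, tax_filed} — 21 facts.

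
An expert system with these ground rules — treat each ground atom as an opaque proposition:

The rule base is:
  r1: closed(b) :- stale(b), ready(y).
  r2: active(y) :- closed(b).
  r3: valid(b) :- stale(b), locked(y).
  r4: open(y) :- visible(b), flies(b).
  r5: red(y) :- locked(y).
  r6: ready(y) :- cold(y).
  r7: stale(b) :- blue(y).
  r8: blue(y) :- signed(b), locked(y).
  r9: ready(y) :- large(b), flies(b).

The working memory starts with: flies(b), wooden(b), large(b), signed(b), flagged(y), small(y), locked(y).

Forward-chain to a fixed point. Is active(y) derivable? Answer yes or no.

yes

[1] r5 [red(y) :- locked(y).]; r8 [blue(y) :- signed(b), locked(y).]; r9 [ready(y) :- large(b), flies(b).]. ⇒ new: red(y), blue(y), ready(y).
[2] r7 [stale(b) :- blue(y).]. ⇒ new: stale(b).
[3] r1 [closed(b) :- stale(b), ready(y).]; r3 [valid(b) :- stale(b), locked(y).]. ⇒ new: closed(b), valid(b).
[4] r2 [active(y) :- closed(b).]. ⇒ new: active(y).
active(y) appears in round 4, so it is derivable.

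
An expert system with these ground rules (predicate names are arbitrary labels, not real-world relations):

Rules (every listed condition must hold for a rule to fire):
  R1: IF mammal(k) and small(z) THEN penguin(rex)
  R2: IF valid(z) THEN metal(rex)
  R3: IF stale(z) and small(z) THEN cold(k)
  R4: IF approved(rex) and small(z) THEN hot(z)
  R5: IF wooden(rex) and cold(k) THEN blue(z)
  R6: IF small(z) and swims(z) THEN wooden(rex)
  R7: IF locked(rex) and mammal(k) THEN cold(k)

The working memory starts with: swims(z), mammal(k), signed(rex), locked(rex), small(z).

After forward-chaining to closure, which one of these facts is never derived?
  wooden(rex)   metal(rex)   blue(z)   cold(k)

Round 1: R1 [IF mammal(k) and small(z) THEN penguin(rex)]; R6 [IF small(z) and swims(z) THEN wooden(rex)]; R7 [IF locked(rex) and mammal(k) THEN cold(k)]. New: penguin(rex), wooden(rex), cold(k).
Round 2: R5 [IF wooden(rex) and cold(k) THEN blue(z)]. New: blue(z).
Derived: blue(z) (round 2), wooden(rex) (round 1), cold(k) (round 1). metal(rex) never appears in any round.

metal(rex)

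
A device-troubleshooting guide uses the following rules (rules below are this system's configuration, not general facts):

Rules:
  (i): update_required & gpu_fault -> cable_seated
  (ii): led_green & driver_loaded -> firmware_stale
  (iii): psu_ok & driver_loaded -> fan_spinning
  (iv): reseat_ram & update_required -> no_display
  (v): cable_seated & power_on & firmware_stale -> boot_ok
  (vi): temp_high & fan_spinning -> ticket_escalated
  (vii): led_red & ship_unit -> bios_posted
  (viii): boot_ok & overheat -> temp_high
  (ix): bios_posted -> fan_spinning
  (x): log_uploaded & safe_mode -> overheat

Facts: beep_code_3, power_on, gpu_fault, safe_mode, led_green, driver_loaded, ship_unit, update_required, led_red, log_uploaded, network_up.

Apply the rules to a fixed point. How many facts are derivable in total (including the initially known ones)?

19

Round 1 fires (i), (ii), (vii), (x), giving cable_seated, firmware_stale, bios_posted, overheat.
Round 2 fires (v), (ix), giving boot_ok, fan_spinning.
Round 3 fires (viii), giving temp_high.
Round 4 fires (vi), giving ticket_escalated.
Closure: {beep_code_3, bios_posted, boot_ok, cable_seated, driver_loaded, fan_spinning, firmware_stale, gpu_fault, led_green, led_red, log_uploaded, network_up, overheat, power_on, safe_mode, ship_unit, temp_high, ticket_escalated, update_required} — 19 facts.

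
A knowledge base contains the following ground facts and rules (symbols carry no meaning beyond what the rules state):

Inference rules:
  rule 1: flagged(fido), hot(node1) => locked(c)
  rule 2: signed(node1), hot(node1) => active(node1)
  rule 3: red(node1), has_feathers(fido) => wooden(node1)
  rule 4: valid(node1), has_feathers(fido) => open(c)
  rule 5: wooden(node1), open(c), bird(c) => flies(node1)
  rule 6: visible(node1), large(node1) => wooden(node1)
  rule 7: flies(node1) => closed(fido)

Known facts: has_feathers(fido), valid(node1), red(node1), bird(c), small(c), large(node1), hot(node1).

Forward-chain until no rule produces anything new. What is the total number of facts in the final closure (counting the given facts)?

Round 1: rule 3 [red(node1), has_feathers(fido) => wooden(node1)]; rule 4 [valid(node1), has_feathers(fido) => open(c)]. Adds wooden(node1), open(c).
Round 2: rule 5 [wooden(node1), open(c), bird(c) => flies(node1)]. Adds flies(node1).
Round 3: rule 7 [flies(node1) => closed(fido)]. Adds closed(fido).
Closure: {bird(c), closed(fido), flies(node1), has_feathers(fido), hot(node1), large(node1), open(c), red(node1), small(c), valid(node1), wooden(node1)} — 11 facts.

11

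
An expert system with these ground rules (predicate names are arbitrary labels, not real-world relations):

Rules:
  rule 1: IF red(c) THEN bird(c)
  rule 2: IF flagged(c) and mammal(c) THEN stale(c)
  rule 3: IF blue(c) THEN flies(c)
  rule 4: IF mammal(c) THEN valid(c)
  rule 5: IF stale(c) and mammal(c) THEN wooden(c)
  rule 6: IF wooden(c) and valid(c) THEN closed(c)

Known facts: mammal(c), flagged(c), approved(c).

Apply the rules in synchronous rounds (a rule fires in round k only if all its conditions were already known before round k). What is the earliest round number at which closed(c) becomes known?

3

Round 1 fires rule 2, rule 4, giving stale(c), valid(c).
Round 2 fires rule 5, giving wooden(c).
Round 3 fires rule 6, giving closed(c).
closed(c) first appears in round 3.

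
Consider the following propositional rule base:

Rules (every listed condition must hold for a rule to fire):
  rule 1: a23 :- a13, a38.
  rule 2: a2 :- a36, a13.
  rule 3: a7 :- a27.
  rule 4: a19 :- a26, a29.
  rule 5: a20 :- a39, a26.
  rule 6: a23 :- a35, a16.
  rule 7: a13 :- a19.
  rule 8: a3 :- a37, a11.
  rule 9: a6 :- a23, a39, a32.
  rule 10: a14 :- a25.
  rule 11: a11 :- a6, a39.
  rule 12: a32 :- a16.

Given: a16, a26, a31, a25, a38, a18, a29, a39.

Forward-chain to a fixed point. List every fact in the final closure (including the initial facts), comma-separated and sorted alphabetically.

Round 1: rule 4 [a19 :- a26, a29.]; rule 5 [a20 :- a39, a26.]; rule 10 [a14 :- a25.]; rule 12 [a32 :- a16.]. New: a19, a20, a14, a32.
Round 2: rule 7 [a13 :- a19.]. New: a13.
Round 3: rule 1 [a23 :- a13, a38.]. New: a23.
Round 4: rule 9 [a6 :- a23, a39, a32.]. New: a6.
Round 5: rule 11 [a11 :- a6, a39.]. New: a11.

a11, a13, a14, a16, a18, a19, a20, a23, a25, a26, a29, a31, a32, a38, a39, a6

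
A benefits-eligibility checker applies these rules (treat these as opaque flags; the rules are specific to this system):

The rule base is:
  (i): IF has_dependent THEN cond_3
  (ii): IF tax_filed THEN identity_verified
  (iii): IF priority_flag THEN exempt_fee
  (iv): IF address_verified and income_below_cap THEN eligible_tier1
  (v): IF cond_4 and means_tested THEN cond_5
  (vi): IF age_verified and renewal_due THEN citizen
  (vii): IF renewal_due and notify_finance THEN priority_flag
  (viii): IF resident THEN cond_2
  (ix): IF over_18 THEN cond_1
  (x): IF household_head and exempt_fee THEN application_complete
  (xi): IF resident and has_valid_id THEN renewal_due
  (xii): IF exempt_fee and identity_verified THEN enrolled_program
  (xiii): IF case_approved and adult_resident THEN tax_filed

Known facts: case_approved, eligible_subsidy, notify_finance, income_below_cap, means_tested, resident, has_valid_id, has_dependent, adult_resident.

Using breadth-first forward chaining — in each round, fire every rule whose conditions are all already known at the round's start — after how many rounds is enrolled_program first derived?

Round 1: (i) [IF has_dependent THEN cond_3]; (viii) [IF resident THEN cond_2]; (xi) [IF resident and has_valid_id THEN renewal_due]; (xiii) [IF case_approved and adult_resident THEN tax_filed]. Adds cond_3, cond_2, renewal_due, tax_filed.
Round 2: (ii) [IF tax_filed THEN identity_verified]; (vii) [IF renewal_due and notify_finance THEN priority_flag]. Adds identity_verified, priority_flag.
Round 3: (iii) [IF priority_flag THEN exempt_fee]. Adds exempt_fee.
Round 4: (xii) [IF exempt_fee and identity_verified THEN enrolled_program]. Adds enrolled_program.
enrolled_program first appears in round 4.

4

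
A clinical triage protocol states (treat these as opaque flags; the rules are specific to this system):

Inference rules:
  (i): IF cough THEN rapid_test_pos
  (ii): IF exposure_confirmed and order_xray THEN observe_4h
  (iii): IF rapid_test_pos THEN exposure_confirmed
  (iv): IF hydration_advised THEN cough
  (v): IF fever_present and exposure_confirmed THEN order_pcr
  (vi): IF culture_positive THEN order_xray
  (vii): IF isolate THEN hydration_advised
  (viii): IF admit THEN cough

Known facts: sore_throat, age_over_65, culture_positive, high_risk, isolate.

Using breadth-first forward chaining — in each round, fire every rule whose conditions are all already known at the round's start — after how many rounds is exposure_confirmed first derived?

4

Round 1: (vi) [IF culture_positive THEN order_xray]; (vii) [IF isolate THEN hydration_advised]. Adds order_xray, hydration_advised.
Round 2: (iv) [IF hydration_advised THEN cough]. Adds cough.
Round 3: (i) [IF cough THEN rapid_test_pos]. Adds rapid_test_pos.
Round 4: (iii) [IF rapid_test_pos THEN exposure_confirmed]. Adds exposure_confirmed.
exposure_confirmed first appears in round 4.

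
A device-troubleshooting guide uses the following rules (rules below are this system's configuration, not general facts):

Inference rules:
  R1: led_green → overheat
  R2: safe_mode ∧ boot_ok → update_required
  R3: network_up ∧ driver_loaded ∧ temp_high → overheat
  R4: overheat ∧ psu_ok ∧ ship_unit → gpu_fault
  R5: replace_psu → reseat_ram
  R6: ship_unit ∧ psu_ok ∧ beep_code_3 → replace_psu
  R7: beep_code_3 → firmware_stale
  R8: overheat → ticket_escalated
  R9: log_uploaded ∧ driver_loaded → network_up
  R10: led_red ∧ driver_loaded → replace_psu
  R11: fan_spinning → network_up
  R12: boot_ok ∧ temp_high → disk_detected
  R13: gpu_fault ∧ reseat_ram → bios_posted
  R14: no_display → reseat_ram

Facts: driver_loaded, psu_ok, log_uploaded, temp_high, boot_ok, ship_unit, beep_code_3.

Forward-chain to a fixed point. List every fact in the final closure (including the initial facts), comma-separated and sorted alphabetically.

Round 1: R6 [ship_unit ∧ psu_ok ∧ beep_code_3 → replace_psu]; R7 [beep_code_3 → firmware_stale]; R9 [log_uploaded ∧ driver_loaded → network_up]; R12 [boot_ok ∧ temp_high → disk_detected]. New: replace_psu, firmware_stale, network_up, disk_detected.
Round 2: R3 [network_up ∧ driver_loaded ∧ temp_high → overheat]; R5 [replace_psu → reseat_ram]. New: overheat, reseat_ram.
Round 3: R4 [overheat ∧ psu_ok ∧ ship_unit → gpu_fault]; R8 [overheat → ticket_escalated]. New: gpu_fault, ticket_escalated.
Round 4: R13 [gpu_fault ∧ reseat_ram → bios_posted]. New: bios_posted.

beep_code_3, bios_posted, boot_ok, disk_detected, driver_loaded, firmware_stale, gpu_fault, log_uploaded, network_up, overheat, psu_ok, replace_psu, reseat_ram, ship_unit, temp_high, ticket_escalated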